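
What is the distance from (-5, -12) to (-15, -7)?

d = sqrt((-15 - -5)^2 + (-7 - -12)^2)
d = sqrt(-10^2 + 5^2)
d = sqrt(100 + 25)
d = sqrt(125) = 5*sqrt(5)

5*sqrt(5)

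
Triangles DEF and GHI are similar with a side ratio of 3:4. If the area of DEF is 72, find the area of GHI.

The ratio of areas of similar triangles = (side ratio)^2.
Side ratio = 3:4, so area ratio = 9:16.
Area of GHI / Area of DEF = 16/9
Area of GHI = 72 * 16/9 = 128

128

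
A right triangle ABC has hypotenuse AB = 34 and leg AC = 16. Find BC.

BC = sqrt(34^2 - 16^2) = sqrt(900) = 30

30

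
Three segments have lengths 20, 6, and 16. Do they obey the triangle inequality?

Sort the sides: 6, 16, 20.
It suffices to check that the sum of the two smallest exceeds the largest:
6 + 16 = 22 > 20. ✓
Yes, a valid triangle can be formed.

Yes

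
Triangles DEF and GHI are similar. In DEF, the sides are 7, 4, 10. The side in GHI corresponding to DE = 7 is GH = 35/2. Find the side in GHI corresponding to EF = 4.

Since the triangles are similar, the ratio of corresponding sides is constant.
Scale factor k = GH / DE = 35/2 / 7 = 5/2
HI = k * EF = 5/2 * 4 = 10

10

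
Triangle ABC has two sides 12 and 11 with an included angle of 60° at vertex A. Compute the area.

Area = (1/2) * AB * AC * sin(A)
Area = (1/2) * 12 * 11 * sin(60°)
Area = (1/2) * 12 * 11 * sqrt(3)/2
Area = 33*sqrt(3)

33*sqrt(3)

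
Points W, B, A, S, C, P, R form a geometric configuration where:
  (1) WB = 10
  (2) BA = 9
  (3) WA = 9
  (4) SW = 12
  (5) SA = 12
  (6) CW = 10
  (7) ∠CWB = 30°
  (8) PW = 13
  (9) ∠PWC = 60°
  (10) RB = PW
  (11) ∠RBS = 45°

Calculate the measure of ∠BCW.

Step 1: By the law of cosines on triangle CWB: CB² = 10² + 10² − 2·10·10·cos(30°) = 26.79, so CB ≈ 5.18.
Step 2: By the inverse law of cosines on triangle BCW: cos(∠BCW) = (5.18² + 10² − 10²) / (2·5.18·10) = 26.79/103.53 = 0.2588, so ∠BCW = 75°.

Therefore, the measure of angle ∠BCW = 75°.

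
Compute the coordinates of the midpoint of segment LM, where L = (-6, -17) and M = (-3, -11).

The midpoint is the average of the coordinates:
x: (-6 + -3)/2 = -9/2
y: (-17 + -11)/2 = -14
Midpoint = (-9/2, -14)

(-9/2, -14)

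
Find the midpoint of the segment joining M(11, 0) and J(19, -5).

The midpoint is the average of the coordinates:
x: (11 + 19)/2 = 15
y: (0 + -5)/2 = -5/2
Midpoint = (15, -5/2)

(15, -5/2)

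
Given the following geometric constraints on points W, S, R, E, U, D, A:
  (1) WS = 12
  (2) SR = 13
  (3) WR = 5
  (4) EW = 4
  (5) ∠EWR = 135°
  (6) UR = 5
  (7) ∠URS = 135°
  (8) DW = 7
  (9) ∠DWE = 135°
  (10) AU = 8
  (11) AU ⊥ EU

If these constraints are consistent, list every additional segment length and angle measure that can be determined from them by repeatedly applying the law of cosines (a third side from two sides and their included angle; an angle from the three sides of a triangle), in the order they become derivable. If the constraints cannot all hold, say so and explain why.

The constraints are consistent. Derivable facts, in order:
After 1 step:
- ED ≈ 10.23
- RE ≈ 8.32
- SU ≈ 16.91
- ∠RSW = 22.62°
- ∠RWS = 90°
- ∠SRW = 67.38°
After 2 steps:
- ∠DEW = 28.95°
- ∠EDW = 16.05°
- ∠ERW = 19.86°
- ∠REW = 25.14°
- ∠RSU = 12.07°
- ∠RUS = 32.93°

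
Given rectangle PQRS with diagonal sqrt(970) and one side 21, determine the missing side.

Using the Pythagorean theorem: d^2 = a^2 + b^2
b^2 = d^2 - a^2
b^2 = 970 - 441
b^2 = 529
b = sqrt(529) = 23

23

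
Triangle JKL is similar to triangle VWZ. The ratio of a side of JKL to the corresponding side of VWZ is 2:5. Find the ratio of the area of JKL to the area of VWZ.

Area scales with the square of linear dimensions. If every length is multiplied by 2/5, then the area is multiplied by (2/5)^2 = 4/25.
The area ratio is 4:25.

4:25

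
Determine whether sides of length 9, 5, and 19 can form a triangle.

No.
The triangle inequality is violated: 9 + 5 = 14 ≤ 19.
These lengths cannot form a triangle.

No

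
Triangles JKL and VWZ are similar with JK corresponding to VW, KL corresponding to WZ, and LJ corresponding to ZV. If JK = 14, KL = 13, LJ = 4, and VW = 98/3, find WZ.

Since the triangles are similar, the ratio of corresponding sides is constant.
Scale factor k = VW / JK = 98/3 / 14 = 7/3
WZ = k * KL = 7/3 * 13 = 91/3

91/3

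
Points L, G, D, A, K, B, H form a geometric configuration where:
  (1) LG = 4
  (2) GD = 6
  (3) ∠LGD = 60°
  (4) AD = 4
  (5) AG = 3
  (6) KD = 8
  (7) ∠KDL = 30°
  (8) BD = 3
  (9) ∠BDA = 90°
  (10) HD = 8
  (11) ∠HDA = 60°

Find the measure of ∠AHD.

Step 1: By the law of cosines on triangle HDA: HA² = 8² + 4² − 2·8·4·cos(60°) = 48, so HA = 4·√3.
Step 2: By the inverse law of cosines on triangle AHD: cos(∠AHD) = ((4·√3)² + 8² − 4²) / (2·4·√3·8) = 96/110.85 = 0.866, so ∠AHD = 30°.

Therefore, the measure of angle ∠AHD = 30°.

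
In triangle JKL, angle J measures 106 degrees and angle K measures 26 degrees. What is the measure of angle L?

angle L = 180 - 106 - 26 = 48 degrees.

48 degrees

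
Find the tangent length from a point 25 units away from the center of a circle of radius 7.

Let T be the point of tangency. Then CT ⊥ AT (radius ⊥ tangent).
In right triangle CTA: CA² = CT² + AT²
25² = 7² + AT²
AT² = 576, AT = 24

24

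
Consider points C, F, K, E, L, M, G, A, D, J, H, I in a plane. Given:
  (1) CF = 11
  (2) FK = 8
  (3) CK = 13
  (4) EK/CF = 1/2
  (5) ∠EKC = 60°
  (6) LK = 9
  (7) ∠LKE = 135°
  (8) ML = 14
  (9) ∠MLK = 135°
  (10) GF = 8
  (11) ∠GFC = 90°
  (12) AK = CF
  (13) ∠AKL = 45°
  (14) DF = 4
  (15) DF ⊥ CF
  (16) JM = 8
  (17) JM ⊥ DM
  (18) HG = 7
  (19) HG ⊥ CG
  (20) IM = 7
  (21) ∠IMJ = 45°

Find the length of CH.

Step 1: By the law of cosines on triangle CFG: CG² = 11² + 8² − 2·11·8·cos(90°) = 185, so CG = √185.
Step 2: By the law of cosines on triangle CGH: CH² = √185² + 7² − 2·√185·7·cos(90°) = 234, so CH = 3·√26.

Therefore, the length of CH = 3·√26.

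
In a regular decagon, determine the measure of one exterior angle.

Each exterior angle of a regular n-gon is 360 / n.
For n = 10: 360 / 10 = 36 degrees.

36 degrees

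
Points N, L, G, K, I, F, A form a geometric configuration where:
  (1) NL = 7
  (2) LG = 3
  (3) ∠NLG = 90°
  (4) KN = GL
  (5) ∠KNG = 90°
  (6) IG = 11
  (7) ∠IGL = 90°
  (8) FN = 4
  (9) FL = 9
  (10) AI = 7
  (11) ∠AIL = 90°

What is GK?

From the given relations: KN = GL = 3.
Step 1: By the law of cosines on triangle GLN: GN² = 3² + 7² − 2·3·7·cos(90°) = 58, so GN = √58.
Step 2: By the law of cosines on triangle GNK: GK² = √58² + 3² − 2·√58·3·cos(90°) = 67, so GK = √67.

Therefore, the length of GK = √67.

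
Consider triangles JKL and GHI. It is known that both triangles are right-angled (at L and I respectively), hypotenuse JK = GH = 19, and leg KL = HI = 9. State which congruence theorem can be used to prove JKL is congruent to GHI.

The given information matches HL: The hypotenuse and one leg of two right triangles are equal (Hypotenuse-Leg).

HL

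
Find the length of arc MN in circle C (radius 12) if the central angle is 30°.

Arc length = 2πr × θ/360
= 2π × 12 × 1/12
= 2*pi

2*pi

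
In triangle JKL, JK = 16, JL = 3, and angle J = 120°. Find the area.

When two sides and the included angle are known, the area formula is (1/2)ab sin(C).
The height from one side to the opposite vertex is 3 sin(120°) = 3*sqrt(3)/2.
Area = (1/2) * 16 * 3*sqrt(3)/2 = 12*sqrt(3).

12*sqrt(3)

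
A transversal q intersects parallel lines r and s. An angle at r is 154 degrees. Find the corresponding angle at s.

Corresponding angles formed by parallel lines and a transversal are equal.
The given angle is 154 degrees.
The corresponding angle = 154 degrees.

154 degrees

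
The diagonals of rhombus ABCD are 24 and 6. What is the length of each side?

Half-diagonals are 12 and 3. side = sqrt(12^2 + 3^2) = sqrt(153) = 3*sqrt(17)

3*sqrt(17)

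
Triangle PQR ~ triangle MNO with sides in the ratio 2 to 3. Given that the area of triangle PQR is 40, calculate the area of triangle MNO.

The ratio of areas of similar triangles = (side ratio)^2.
Side ratio = 2:3, so area ratio = 4:9.
Area of MNO / Area of PQR = 9/4
Area of MNO = 40 * 9/4 = 90

90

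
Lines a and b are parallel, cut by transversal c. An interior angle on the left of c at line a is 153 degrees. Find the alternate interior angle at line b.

Alternate interior angles formed by parallel lines and a transversal are equal.
The given angle is 153 degrees.
The alternate interior angle = 153 degrees.

153 degrees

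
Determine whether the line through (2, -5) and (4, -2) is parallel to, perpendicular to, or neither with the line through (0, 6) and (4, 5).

Slope of line 1: m1 = (-2 - -5)/(4 - 2) = 3/2 = 3/2
Slope of line 2: m2 = (5 - 6)/(4 - 0) = -1/4 = -1/4
m1 != m2 and m1*m2 = -3/8 != -1. Neither.

Neither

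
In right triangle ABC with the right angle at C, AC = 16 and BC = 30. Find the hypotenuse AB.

AB = sqrt(16^2 + 30^2) = sqrt(1156) = 34

34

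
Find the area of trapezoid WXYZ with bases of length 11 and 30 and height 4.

A trapezoid's area equals the midsegment times the height.
The midsegment is (11 + 30) / 2 = 41/2.
Area = 41/2 * 4 = 82.

82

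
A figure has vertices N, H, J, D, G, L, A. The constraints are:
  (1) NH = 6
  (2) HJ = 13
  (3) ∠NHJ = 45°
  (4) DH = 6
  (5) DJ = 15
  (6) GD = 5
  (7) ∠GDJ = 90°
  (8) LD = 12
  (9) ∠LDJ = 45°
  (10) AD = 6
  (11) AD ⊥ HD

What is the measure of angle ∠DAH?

Step 1: By the law of cosines on triangle ADH: AH² = 6² + 6² − 2·6·6·cos(90°) = 72, so AH = 6·√2.
Step 2: By the inverse law of cosines on triangle DAH: cos(∠DAH) = (6² + (6·√2)² − 6²) / (2·6·6·√2) = 72/101.82 = 0.7071, so ∠DAH = 45°.

Therefore, the measure of angle ∠DAH = 45°.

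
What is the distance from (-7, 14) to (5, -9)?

The horizontal distance is |5 - -7| = 12 and the vertical distance is |-9 - 14| = 23.
By the Pythagorean theorem, d = sqrt(12^2 + 23^2) = sqrt(673).

sqrt(673)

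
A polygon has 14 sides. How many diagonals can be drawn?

Each of the 14 vertices connects to 11 non-adjacent vertices via diagonals.
Total connections = 14 × 11 = 154, but each diagonal is counted twice.
Number of diagonals = 154 / 2 = 77.

77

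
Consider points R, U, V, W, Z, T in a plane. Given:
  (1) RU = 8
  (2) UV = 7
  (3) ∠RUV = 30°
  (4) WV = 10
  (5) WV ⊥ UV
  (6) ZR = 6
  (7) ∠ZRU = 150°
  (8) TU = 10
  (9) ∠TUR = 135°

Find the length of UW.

Step 1: By the law of cosines on triangle UVW: UW² = 7² + 10² − 2·7·10·cos(90°) = 149, so UW = √149.

Therefore, the length of UW = √149.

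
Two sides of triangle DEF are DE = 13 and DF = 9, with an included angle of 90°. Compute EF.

The included angle is 90°, so the triangle is right-angled at D. The opposite side EF is the hypotenuse.
By the Pythagorean theorem: EF = sqrt(13^2 + 9^2) = sqrt(250) = 5*sqrt(10).

5*sqrt(10)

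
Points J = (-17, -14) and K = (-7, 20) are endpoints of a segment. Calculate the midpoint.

The midpoint is the point halfway along the segment.
Move half the horizontal distance: -17 + (-7 - -17)/2 = -17 + 10/2 = -12
Move half the vertical distance: -14 + (20 - -14)/2 = -14 + 34/2 = 3
Midpoint = (-12, 3)

(-12, 3)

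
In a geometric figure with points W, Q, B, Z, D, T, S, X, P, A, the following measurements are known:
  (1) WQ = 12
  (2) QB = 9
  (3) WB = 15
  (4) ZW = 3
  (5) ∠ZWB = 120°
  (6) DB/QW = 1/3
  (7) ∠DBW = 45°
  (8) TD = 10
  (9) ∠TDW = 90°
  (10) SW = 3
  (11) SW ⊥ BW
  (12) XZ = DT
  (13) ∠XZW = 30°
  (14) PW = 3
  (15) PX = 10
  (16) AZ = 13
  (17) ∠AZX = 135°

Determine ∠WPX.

From the given relations: XZ = DT = 10.
Step 1: By the law of cosines on triangle WZX: WX² = 3² + 10² − 2·3·10·cos(30°) = 57.04, so WX ≈ 7.55.
Step 2: By the inverse law of cosines on triangle WPX: cos(∠WPX) = (3² + 10² − 7.55²) / (2·3·10) = 51.96/60 = 0.866, so ∠WPX = 30°.

Therefore, the measure of angle ∠WPX = 30°.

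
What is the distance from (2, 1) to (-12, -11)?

The horizontal distance is |-12 - 2| = 14 and the vertical distance is |-11 - 1| = 12.
By the Pythagorean theorem, d = sqrt(14^2 + 12^2) = sqrt(340) = 2*sqrt(85).

2*sqrt(85)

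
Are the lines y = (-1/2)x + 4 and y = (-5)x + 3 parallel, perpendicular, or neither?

Slope of line 1: m1 = -1/2
Slope of line 2: m2 = -5
For parallel lines we need equal slopes: -1/2 != -5.
For perpendicular lines we need m1*m2 = -1: (-1/2)(-5) = 5/2 != -1.
Since neither condition holds, the lines are neither parallel nor perpendicular.

Neither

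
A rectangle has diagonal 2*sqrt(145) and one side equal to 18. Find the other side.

The diagonal of a rectangle forms a right triangle with the two sides.
Rearranging the Pythagorean theorem: missing side = sqrt(d^2 - known^2).
= sqrt(580 - 324) = sqrt(256) = 16.

16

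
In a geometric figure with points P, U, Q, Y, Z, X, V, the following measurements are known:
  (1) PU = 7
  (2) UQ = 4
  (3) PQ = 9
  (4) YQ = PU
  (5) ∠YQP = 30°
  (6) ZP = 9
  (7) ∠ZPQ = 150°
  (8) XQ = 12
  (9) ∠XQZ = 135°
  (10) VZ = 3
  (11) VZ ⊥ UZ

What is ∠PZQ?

Step 1: By the law of cosines on triangle ZPQ: ZQ² = 9² + 9² − 2·9·9·cos(150°) = 302.3, so ZQ ≈ 17.39.
Step 2: By the inverse law of cosines on triangle PZQ: cos(∠PZQ) = (9² + 17.39² − 9²) / (2·9·17.39) = 302.3/312.96 = 0.9659, so ∠PZQ = 15°.

Therefore, the measure of angle ∠PZQ = 15°.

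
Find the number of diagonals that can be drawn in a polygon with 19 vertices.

Each of the 19 vertices connects to 16 non-adjacent vertices via diagonals.
Total connections = 19 × 16 = 304, but each diagonal is counted twice.
Number of diagonals = 304 / 2 = 152.

152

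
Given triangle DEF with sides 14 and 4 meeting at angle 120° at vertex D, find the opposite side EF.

Law of cosines: EF^2 = 14^2 + 4^2 - 2(14)(4)cos(120°) = 268, so EF = 2*sqrt(67).

2*sqrt(67)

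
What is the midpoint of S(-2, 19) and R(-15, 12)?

The midpoint is the average of the coordinates:
x: (-2 + -15)/2 = -17/2
y: (19 + 12)/2 = 31/2
Midpoint = (-17/2, 31/2)

(-17/2, 31/2)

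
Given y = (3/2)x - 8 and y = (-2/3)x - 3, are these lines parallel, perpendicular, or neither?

Slope of line 1: m1 = 3/2
Slope of line 2: m2 = -2/3
m1 * m2 = (3/2) * (-2/3) = -1 = -1, so the lines are perpendicular.

Perpendicular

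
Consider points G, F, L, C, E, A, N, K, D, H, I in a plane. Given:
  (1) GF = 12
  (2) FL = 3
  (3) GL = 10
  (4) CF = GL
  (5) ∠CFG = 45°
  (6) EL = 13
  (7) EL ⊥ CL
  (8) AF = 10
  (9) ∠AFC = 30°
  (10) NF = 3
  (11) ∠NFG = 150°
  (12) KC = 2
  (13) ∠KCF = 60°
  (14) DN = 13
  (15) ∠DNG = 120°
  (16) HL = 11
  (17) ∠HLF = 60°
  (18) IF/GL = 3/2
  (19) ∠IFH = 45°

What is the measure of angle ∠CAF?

From the given relations: CF = GL = 10.
Step 1: By the law of cosines on triangle AFC: AC² = 10² + 10² − 2·10·10·cos(30°) = 26.79, so AC ≈ 5.18.
Step 2: By the inverse law of cosines on triangle CAF: cos(∠CAF) = (5.18² + 10² − 10²) / (2·5.18·10) = 26.79/103.53 = 0.2588, so ∠CAF = 75°.

Therefore, the measure of angle ∠CAF = 75°.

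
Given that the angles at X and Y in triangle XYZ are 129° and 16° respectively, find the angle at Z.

Let angle Z = x. Then 129 + 16 + x = 180.
x = 180 - 145 = 35 degrees.

35 degrees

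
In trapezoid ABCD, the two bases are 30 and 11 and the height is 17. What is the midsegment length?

midsegment = (30 + 11) / 2 = 41 / 2 = 41/2

41/2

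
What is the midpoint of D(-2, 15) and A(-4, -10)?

M = ((x₁ + x₂)/2, (y₁ + y₂)/2)
= ((-2 + -4)/2, (15 + -10)/2)
= (-6/2, 5/2) = (-3, 5/2)

(-3, 5/2)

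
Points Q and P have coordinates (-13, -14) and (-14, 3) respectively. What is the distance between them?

d = sqrt((-14 - -13)^2 + (3 - -14)^2)
d = sqrt(-1^2 + 17^2)
d = sqrt(1 + 289)
d = sqrt(290)

sqrt(290)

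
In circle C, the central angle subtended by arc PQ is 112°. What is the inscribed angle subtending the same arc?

By the inscribed angle theorem, the inscribed angle is half the central angle.
Inscribed angle = 112° / 2 = 56°

56°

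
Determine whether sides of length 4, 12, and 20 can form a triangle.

Check the triangle inequality: 4 + 12 = 16 ≤ 20.
Since the sum of two sides does not exceed the third, no triangle can be formed.

No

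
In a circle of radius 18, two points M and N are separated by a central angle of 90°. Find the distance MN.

Drop a perpendicular from the center to the chord, bisecting both the chord and the central angle.
Each half-chord = r sin(θ/2) = 18 sin(45°).
The full chord = 2 × 18 × sin(45°) = 18*sqrt(2).

18*sqrt(2)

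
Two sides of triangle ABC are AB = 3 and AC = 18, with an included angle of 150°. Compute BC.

By the law of cosines: BC^2 = AB^2 + AC^2 - 2*AB*AC*cos(A)
BC^2 = 3^2 + 18^2 - 2*3*18*cos(150°)
BC^2 = 9 + 324 - 108*(-sqrt(3)/2)
BC^2 = 54*sqrt(3) + 333
BC = 3*sqrt(6*sqrt(3) + 37)

3*sqrt(6*sqrt(3) + 37)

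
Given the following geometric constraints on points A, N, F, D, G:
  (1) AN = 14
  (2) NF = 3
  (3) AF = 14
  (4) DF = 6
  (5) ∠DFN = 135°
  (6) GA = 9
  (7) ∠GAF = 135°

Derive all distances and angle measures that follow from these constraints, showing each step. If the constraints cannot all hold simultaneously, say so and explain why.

The constraints are consistent.

Step 1: From NF = 3, FD = 6, and ∠NFD = 135°, by the law of cosines:
  ND² = NF² + FD² - 2·NF·FD·cos(135°) = 9 + 36 + 25.46 = 70.46
  ND ≈ 8.39

Step 2: From FA = 14, AG = 9, and ∠FAG = 135°, by the law of cosines:
  FG² = FA² + AG² - 2·FA·AG·cos(135°) = 196 + 81 + 178.2 = 455.2
  FG ≈ 21.34

Step 3: From AF = 14, AN = 14, FN = 3, by the inverse law of cosines:
  cos(∠FAN) = (AF² + AN² - FN²) / (2·AF·AN)
  ∠FAN = 12.3°

Step 4: From NA = 14, NF = 3, AF = 14, by the inverse law of cosines:
  cos(∠ANF) = (NA² + NF² - AF²) / (2·NA·NF)
  ∠ANF = 83.85°

Step 5: From FA = 14, FN = 3, AN = 14, by the inverse law of cosines:
  cos(∠AFN) = (FA² + FN² - AN²) / (2·FA·FN)
  ∠AFN = 83.85°

Step 6: From ND = 8.39, NF = 3, DF = 6, by the inverse law of cosines:
  cos(∠DNF) = (ND² + NF² - DF²) / (2·ND·NF)
  ∠DNF = 30.36°

Step 7: From FA = 14, FG = 21.34, AG = 9, by the inverse law of cosines:
  cos(∠AFG) = (FA² + FG² - AG²) / (2·FA·FG)
  ∠AFG = 17.35°

Step 8: From DF = 6, DN = 8.39, FN = 3, by the inverse law of cosines:
  cos(∠FDN) = (DF² + DN² - FN²) / (2·DF·DN)
  ∠FDN = 14.64°

Step 9: From GA = 9, GF = 21.34, AF = 14, by the inverse law of cosines:
  cos(∠AGF) = (GA² + GF² - AF²) / (2·GA·GF)
  ∠AGF = 27.65°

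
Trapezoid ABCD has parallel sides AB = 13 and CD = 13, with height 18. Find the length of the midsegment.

midsegment = (13 + 13) / 2 = 26 / 2 = 13

13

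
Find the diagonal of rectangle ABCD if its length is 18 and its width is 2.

A rectangle's diagonal splits it into two right triangles, with the diagonal as the hypotenuse.
By the Pythagorean theorem, d^2 = 18^2 + 2^2 = 328.
Therefore d = sqrt(328) = 2*sqrt(82).

2*sqrt(82)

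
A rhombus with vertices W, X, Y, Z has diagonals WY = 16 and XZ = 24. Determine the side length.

The diagonals of a rhombus bisect each other at right angles.
Half-diagonals: 16/2 = 8 and 24/2 = 12
side = sqrt(8^2 + 12^2)
side = sqrt(64 + 144)
side = sqrt(208) = 4*sqrt(13)

4*sqrt(13)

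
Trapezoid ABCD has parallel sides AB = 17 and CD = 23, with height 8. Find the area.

Area = (17 + 23) * 8 / 2 = 320 / 2 = 160

160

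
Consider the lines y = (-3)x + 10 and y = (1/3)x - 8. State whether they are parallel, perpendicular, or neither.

Slope of line 1: m1 = -3
Slope of line 2: m2 = 1/3
m1 * m2 = -1, so perpendicular.

Perpendicular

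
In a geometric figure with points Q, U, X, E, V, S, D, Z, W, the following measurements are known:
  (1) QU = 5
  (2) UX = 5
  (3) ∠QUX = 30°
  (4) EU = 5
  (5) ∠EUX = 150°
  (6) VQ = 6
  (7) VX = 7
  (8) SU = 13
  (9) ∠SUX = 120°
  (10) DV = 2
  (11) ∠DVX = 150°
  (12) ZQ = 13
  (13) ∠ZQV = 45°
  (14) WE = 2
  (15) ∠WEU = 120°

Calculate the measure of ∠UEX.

Step 1: By the law of cosines on triangle EUX: EX² = 5² + 5² − 2·5·5·cos(150°) = 93.3, so EX ≈ 9.66.
Step 2: By the inverse law of cosines on triangle UEX: cos(∠UEX) = (5² + 9.66² − 5²) / (2·5·9.66) = 93.3/96.59 = 0.9659, so ∠UEX = 15°.

Therefore, the measure of angle ∠UEX = 15°.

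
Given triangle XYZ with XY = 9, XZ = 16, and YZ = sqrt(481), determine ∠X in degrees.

cos(X) = (9² + 16² - (sqrt(481))²) / (2 × 9 × 16) = -1/2, so X = arccos(-1/2) = 120°.

120°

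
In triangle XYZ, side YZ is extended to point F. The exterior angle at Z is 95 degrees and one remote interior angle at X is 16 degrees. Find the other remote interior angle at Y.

angle Y = 95 - 16 = 79 degrees (exterior angle theorem).

79 degrees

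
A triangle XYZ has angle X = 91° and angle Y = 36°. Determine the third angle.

angle Z = 180 - 91 - 36 = 53 degrees.

53 degrees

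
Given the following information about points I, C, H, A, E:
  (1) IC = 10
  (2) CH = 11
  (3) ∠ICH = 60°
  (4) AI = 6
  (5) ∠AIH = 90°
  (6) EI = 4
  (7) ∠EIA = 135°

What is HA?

Step 1: By the law of cosines on triangle HCI: HI² = 11² + 10² − 2·11·10·cos(60°) = 111, so HI = √111.
Step 2: By the law of cosines on triangle HIA: HA² = √111² + 6² − 2·√111·6·cos(90°) = 147, so HA = 7·√3.

Therefore, the length of HA = 7·√3.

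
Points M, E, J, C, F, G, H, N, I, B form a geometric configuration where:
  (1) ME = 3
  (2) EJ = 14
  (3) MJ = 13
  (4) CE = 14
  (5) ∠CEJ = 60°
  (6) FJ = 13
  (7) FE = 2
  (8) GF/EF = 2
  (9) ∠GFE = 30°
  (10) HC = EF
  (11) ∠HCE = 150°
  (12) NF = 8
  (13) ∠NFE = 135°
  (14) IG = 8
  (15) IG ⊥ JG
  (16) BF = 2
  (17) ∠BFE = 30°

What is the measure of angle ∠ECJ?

Step 1: By the law of cosines on triangle CEJ: CJ² = 14² + 14² − 2·14·14·cos(60°) = 196, so CJ = 14.
Step 2: By the inverse law of cosines on triangle ECJ: cos(∠ECJ) = (14² + 14² − 14²) / (2·14·14) = 196/392 = 0.5, so ∠ECJ = 60°.

Therefore, the measure of angle ∠ECJ = 60°.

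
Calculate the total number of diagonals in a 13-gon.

Each of the 13 vertices connects to 10 non-adjacent vertices via diagonals.
Total connections = 13 × 10 = 130, but each diagonal is counted twice.
Number of diagonals = 130 / 2 = 65.

65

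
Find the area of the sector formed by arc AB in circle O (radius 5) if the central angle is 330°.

Sector area = πr² × θ/360
= π × 5² × 11/12
= π × 25 × 11/12
= 275*pi/12

275*pi/12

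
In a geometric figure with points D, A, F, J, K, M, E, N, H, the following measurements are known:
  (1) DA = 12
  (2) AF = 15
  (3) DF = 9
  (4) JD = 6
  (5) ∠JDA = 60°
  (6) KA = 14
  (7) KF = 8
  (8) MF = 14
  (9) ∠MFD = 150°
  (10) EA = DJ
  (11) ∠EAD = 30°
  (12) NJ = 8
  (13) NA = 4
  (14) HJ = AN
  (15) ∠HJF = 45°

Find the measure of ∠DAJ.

Step 1: By the law of cosines on triangle ADJ: AJ² = 12² + 6² − 2·12·6·cos(60°) = 108, so AJ = 6·√3.
Step 2: By the inverse law of cosines on triangle DAJ: cos(∠DAJ) = (12² + (6·√3)² − 6²) / (2·12·6·√3) = 216/249.42 = 0.866, so ∠DAJ = 30°.

Therefore, the measure of angle ∠DAJ = 30°.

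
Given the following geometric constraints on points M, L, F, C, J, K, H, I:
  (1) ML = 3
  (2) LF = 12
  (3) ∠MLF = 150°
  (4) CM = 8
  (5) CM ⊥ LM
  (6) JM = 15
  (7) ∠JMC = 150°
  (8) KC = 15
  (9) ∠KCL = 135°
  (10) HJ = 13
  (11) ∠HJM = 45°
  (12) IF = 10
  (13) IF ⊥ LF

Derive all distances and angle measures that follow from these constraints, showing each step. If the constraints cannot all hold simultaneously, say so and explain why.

The constraints are consistent.

Step 1: From ML = 3, LF = 12, and ∠MLF = 150°, by the law of cosines:
  MF² = ML² + LF² - 2·ML·LF·cos(150°) = 9 + 144 + 62.35 = 215.4
  MF ≈ 14.67

Step 2: From MJ = 15, JH = 13, and ∠MJH = 45°, by the law of cosines:
  MH² = MJ² + JH² - 2·MJ·JH·cos(45°) = 225 + 169 - 275.8 = 118.2
  MH ≈ 10.87

Step 3: From LM = 3, MC = 8, and ∠LMC = 90°, by the law of cosines:
  LC² = LM² + MC² - 2·LM·MC·cos(90°) = 9 + 64 - 0 = 73
  LC = √73

Step 4: From LF = 12, FI = 10, and ∠LFI = 90°, by the law of cosines:
  LI² = LF² + FI² - 2·LF·FI·cos(90°) = 144 + 100 - 0 = 244
  LI = 2·√61

Step 5: From CM = 8, MJ = 15, and ∠CMJ = 150°, by the law of cosines:
  CJ² = CM² + MJ² - 2·CM·MJ·cos(150°) = 64 + 225 + 207.8 = 496.8
  CJ ≈ 22.29

Step 6: From LC = √73, CK = 15, and ∠LCK = 135°, by the law of cosines:
  LK² = LC² + CK² - 2·LC·CK·cos(135°) = 73 + 225 + 181.2 = 479.2
  LK ≈ 21.89

Step 7: From MF = 14.67, ML = 3, FL = 12, by the inverse law of cosines:
  cos(∠FML) = (MF² + ML² - FL²) / (2·MF·ML)
  ∠FML = 24.13°

Step 8: From MH = 10.87, MJ = 15, HJ = 13, by the inverse law of cosines:
  cos(∠HMJ) = (MH² + MJ² - HJ²) / (2·MH·MJ)
  ∠HMJ = 57.72°

Step 9: From LC = √73, LM = 3, CM = 8, by the inverse law of cosines:
  cos(∠CLM) = (LC² + LM² - CM²) / (2·LC·LM)
  ∠CLM = 69.44°

Step 10: From LF = 12, LI = 2·√61, FI = 10, by the inverse law of cosines:
  cos(∠FLI) = (LF² + LI² - FI²) / (2·LF·LI)
  ∠FLI = 39.81°

Step 11: From FL = 12, FM = 14.67, LM = 3, by the inverse law of cosines:
  cos(∠LFM) = (FL² + FM² - LM²) / (2·FL·FM)
  ∠LFM = 5.87°

Step 12: From CJ = 22.29, CM = 8, JM = 15, by the inverse law of cosines:
  cos(∠JCM) = (CJ² + CM² - JM²) / (2·CJ·CM)
  ∠JCM = 19.66°

Step 13: From CL = √73, CM = 8, LM = 3, by the inverse law of cosines:
  cos(∠LCM) = (CL² + CM² - LM²) / (2·CL·CM)
  ∠LCM = 20.56°

Step 14: From JC = 22.29, JM = 15, CM = 8, by the inverse law of cosines:
  cos(∠CJM) = (JC² + JM² - CM²) / (2·JC·JM)
  ∠CJM = 10.34°

Step 15: From HJ = 13, HM = 10.87, JM = 15, by the inverse law of cosines:
  cos(∠JHM) = (HJ² + HM² - JM²) / (2·HJ·HM)
  ∠JHM = 77.28°

Step 16: From IF = 10, IL = 2·√61, FL = 12, by the inverse law of cosines:
  cos(∠FIL) = (IF² + IL² - FL²) / (2·IF·IL)
  ∠FIL = 50.19°

Step 17: From LC = √73, LK = 21.89, CK = 15, by the inverse law of cosines:
  cos(∠CLK) = (LC² + LK² - CK²) / (2·LC·LK)
  ∠CLK = 28.98°

Step 18: From KC = 15, KL = 21.89, CL = √73, by the inverse law of cosines:
  cos(∠CKL) = (KC² + KL² - CL²) / (2·KC·KL)
  ∠CKL = 16.02°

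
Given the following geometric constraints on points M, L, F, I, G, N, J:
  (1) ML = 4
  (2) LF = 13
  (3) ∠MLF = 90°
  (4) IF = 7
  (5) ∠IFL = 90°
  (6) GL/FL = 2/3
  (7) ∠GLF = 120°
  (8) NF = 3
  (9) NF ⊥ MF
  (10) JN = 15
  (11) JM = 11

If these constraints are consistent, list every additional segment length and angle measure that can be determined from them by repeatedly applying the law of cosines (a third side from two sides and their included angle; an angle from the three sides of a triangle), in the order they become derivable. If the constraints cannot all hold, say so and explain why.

The constraints are consistent. Derivable facts, in order:
After 1 step:
- FG ≈ 18.89
- LI ≈ 14.76
- MF = √185
After 2 steps:
- MN = √194
- ∠FGL = 36.59°
- ∠FIL = 61.7°
- ∠FLI = 28.3°
- ∠FML = 72.9°
- ∠GFL = 23.41°
- ∠LFM = 17.1°
After 3 steps:
- ∠FMN = 12.44°
- ∠FNM = 77.56°
- ∠JMN = 72.92°
- ∠JNM = 44.51°
- ∠MJN = 62.57°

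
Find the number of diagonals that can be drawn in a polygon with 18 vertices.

Total line segments between 18 vertices = C(18,2) = 153.
Subtract the 18 sides: 153 - 18 = 135 diagonals.

135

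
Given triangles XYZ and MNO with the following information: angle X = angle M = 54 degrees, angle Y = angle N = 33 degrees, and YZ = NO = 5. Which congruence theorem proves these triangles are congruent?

Consider the given information: angle X = angle M = 54 degrees, angle Y = angle N = 33 degrees, and YZ = NO = 5
This is not SSS or SAS: SSS requires all three pairs of sides, but we don't have that. SAS requires two sides and the included angle between them.
The correct criterion is AAS. Two pairs of corresponding angles and a non-included side are equal (Angle-Angle-Side).

AAS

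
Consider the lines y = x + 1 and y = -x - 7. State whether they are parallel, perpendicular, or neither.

Slope of line 1: m1 = 1
Slope of line 2: m2 = -1
m1 * m2 = -1, so perpendicular.

Perpendicular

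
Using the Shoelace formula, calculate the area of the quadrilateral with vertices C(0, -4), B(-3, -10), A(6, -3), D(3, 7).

The Shoelace formula works by pairing each vertex with the next (cycling back to the first).
For each pair, compute x_i*y_(i+1) - x_(i+1)*y_i:
  (0*-10 - -3*-4) = -12
  (-3*-3 - 6*-10) = 69
  (6*7 - 3*-3) = 51
  (3*-4 - 0*7) = -12
Taking half the absolute value of the total: Area = (1/2)(96) = 48.

48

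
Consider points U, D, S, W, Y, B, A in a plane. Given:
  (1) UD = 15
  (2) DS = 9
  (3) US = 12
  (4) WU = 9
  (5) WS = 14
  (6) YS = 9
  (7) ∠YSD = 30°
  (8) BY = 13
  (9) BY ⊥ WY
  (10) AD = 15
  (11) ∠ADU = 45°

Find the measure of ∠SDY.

Step 1: By the law of cosines on triangle DSY: DY² = 9² + 9² − 2·9·9·cos(30°) = 21.7, so DY ≈ 4.66.
Step 2: By the inverse law of cosines on triangle SDY: cos(∠SDY) = (9² + 4.66² − 9²) / (2·9·4.66) = 21.7/83.86 = 0.2588, so ∠SDY = 75°.

Therefore, the measure of angle ∠SDY = 75°.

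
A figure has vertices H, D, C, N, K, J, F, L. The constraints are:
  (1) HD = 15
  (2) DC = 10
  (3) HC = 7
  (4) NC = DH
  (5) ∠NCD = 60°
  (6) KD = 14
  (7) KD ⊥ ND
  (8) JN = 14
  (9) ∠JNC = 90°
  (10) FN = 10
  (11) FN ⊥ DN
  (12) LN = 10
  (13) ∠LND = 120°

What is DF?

From the given relations: NC = DH = 15.
Step 1: By the law of cosines on triangle DCN: DN² = 10² + 15² − 2·10·15·cos(60°) = 175, so DN = 5·√7.
Step 2: By the law of cosines on triangle DNF: DF² = (5·√7)² + 10² − 2·5·√7·10·cos(90°) = 275, so DF = 5·√11.

Therefore, the length of DF = 5·√11.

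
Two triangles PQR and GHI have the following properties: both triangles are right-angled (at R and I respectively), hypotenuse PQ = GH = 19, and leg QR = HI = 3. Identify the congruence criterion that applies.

The given information matches HL: The hypotenuse and one leg of two right triangles are equal (Hypotenuse-Leg).

HL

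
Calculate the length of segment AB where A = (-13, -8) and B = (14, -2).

d = sqrt((14 - -13)^2 + (-2 - -8)^2)
d = sqrt(27^2 + 6^2)
d = sqrt(729 + 36)
d = sqrt(765) = 3*sqrt(85)

3*sqrt(85)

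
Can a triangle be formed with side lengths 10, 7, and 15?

Yes.
The triangle inequality requires that the sum of any two sides exceeds the third.
Here 7 + 10 = 17 > 15, so the condition is met.

Yes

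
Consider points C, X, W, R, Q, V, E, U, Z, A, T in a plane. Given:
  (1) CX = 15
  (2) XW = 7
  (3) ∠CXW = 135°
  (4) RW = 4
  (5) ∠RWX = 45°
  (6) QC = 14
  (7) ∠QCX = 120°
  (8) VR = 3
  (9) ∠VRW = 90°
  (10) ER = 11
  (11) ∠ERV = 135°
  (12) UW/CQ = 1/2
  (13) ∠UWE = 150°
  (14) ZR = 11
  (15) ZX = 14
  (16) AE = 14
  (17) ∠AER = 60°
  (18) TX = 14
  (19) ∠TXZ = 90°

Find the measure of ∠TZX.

Step 1: By the law of cosines on triangle ZXT: ZT² = 14² + 14² − 2·14·14·cos(90°) = 392, so ZT = 14·√2.
Step 2: By the inverse law of cosines on triangle TZX: cos(∠TZX) = ((14·√2)² + 14² − 14²) / (2·14·√2·14) = 392/554.37 = 0.7071, so ∠TZX = 45°.

Therefore, the measure of angle ∠TZX = 45°.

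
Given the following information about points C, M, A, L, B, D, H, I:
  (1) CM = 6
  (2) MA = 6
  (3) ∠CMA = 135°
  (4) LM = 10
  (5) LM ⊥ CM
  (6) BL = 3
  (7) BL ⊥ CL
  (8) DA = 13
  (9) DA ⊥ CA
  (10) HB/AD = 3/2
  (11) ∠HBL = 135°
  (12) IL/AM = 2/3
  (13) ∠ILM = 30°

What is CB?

Step 1: By the law of cosines on triangle LMC: LC² = 10² + 6² − 2·10·6·cos(90°) = 136, so LC = 2·√34.
Step 2: By the law of cosines on triangle CLB: CB² = (2·√34)² + 3² − 2·2·√34·3·cos(90°) = 145, so CB = √145.

Therefore, the length of CB = √145.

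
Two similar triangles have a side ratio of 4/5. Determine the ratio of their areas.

The ratio of areas of similar triangles equals the square of the side ratio.
Side ratio = 4:5
Area ratio = (4/5)^2 = 16/25 = 16:25

16:25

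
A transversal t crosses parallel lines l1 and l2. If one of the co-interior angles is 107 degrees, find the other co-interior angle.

Co-interior angles sum to 180: 180 - 107 = 73 degrees.

73 degrees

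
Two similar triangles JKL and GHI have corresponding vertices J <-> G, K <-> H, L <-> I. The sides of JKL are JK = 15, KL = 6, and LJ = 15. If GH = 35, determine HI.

Since the triangles are similar, the ratio of corresponding sides is constant.
Scale factor k = GH / JK = 35 / 15 = 7/3
HI = k * KL = 7/3 * 6 = 14

14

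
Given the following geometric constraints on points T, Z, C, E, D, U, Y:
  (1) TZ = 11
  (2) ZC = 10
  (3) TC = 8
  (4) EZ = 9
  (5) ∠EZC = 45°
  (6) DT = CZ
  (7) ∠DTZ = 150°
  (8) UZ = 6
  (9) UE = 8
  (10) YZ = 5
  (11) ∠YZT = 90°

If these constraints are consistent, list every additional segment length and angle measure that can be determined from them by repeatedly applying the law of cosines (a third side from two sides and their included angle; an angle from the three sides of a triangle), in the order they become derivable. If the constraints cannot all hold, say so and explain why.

The constraints are consistent. Derivable facts, in order:
After 1 step:
- CE ≈ 7.33
- TY = √146
- ZD ≈ 20.29
- ∠CTZ = 61.12°
- ∠CZT = 44.47°
- ∠EUZ = 78.58°
- ∠EZU = 60.61°
- ∠TCZ = 74.41°
- ∠UEZ = 40.8°
After 2 steps:
- ∠CEZ = 74.74°
- ∠DZT = 14.27°
- ∠ECZ = 60.26°
- ∠TDZ = 15.73°
- ∠TYZ = 65.56°
- ∠YTZ = 24.44°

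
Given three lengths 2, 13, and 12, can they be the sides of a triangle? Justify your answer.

For three segments to close into a triangle, no single side can be as long as the other two combined.
The longest side is 13, and 2 + 12 = 14 > 13.
A triangle can be formed.

Yes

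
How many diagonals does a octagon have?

Total line segments between 8 vertices = C(8,2) = 28.
Subtract the 8 sides: 28 - 8 = 20 diagonals.

20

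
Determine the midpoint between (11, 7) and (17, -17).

M = ((x₁ + x₂)/2, (y₁ + y₂)/2)
= ((11 + 17)/2, (7 + -17)/2)
= (28/2, -10/2) = (14, -5)

(14, -5)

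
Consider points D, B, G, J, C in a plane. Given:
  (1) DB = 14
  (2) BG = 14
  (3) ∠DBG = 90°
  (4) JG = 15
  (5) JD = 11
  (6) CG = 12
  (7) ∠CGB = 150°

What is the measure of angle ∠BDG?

Step 1: By the law of cosines on triangle DBG: DG² = 14² + 14² − 2·14·14·cos(90°) = 392, so DG = 14·√2.
Step 2: By the inverse law of cosines on triangle BDG: cos(∠BDG) = (14² + (14·√2)² − 14²) / (2·14·14·√2) = 392/554.37 = 0.7071, so ∠BDG = 45°.

Therefore, the measure of angle ∠BDG = 45°.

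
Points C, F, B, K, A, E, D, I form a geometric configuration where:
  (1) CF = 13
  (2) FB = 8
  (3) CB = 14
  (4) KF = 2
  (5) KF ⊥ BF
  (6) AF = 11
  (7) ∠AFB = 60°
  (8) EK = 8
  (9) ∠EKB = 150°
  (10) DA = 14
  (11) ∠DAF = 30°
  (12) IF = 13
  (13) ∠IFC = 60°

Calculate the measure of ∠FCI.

Step 1: By the law of cosines on triangle CFI: CI² = 13² + 13² − 2·13·13·cos(60°) = 169, so CI = 13.
Step 2: By the inverse law of cosines on triangle FCI: cos(∠FCI) = (13² + 13² − 13²) / (2·13·13) = 169/338 = 0.5, so ∠FCI = 60°.

Therefore, the measure of angle ∠FCI = 60°.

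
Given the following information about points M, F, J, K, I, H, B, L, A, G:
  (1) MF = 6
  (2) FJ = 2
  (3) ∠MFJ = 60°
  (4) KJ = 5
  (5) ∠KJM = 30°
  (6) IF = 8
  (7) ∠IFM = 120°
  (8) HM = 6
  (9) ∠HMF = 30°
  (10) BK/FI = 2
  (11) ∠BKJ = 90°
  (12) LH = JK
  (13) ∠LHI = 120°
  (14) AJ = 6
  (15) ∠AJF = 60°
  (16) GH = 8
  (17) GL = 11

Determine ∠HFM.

Step 1: By the law of cosines on triangle FMH: FH² = 6² + 6² − 2·6·6·cos(30°) = 9.65, so FH ≈ 3.11.
Step 2: By the inverse law of cosines on triangle HFM: cos(∠HFM) = (3.11² + 6² − 6²) / (2·3.11·6) = 9.65/37.27 = 0.2588, so ∠HFM = 75°.

Therefore, the measure of angle ∠HFM = 75°.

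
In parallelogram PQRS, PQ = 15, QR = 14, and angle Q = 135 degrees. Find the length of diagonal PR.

Using the law of cosines:
d^2 = 15^2 + 14^2 - 2(15)(14)cos(135 degrees)
d^2 = 225 + 196 - 420*-sqrt(2)/2
d^2 = 210*sqrt(2) + 421
d = sqrt(210*sqrt(2) + 421)

sqrt(210*sqrt(2) + 421)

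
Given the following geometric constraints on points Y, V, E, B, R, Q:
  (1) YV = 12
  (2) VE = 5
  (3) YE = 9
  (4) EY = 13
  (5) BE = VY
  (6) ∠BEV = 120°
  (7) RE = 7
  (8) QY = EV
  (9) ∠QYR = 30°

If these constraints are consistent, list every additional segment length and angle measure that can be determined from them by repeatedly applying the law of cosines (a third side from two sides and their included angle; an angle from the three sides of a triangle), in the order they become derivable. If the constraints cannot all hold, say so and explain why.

These constraints are not satisfiable: (3) YE = 9 and (4) EY = 13 assign two different lengths to the same segment. No planar figure meets all of them, so nothing further can be derived.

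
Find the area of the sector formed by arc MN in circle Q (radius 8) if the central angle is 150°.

Sector area = π(8²)(5/12) = 80*pi/3

80*pi/3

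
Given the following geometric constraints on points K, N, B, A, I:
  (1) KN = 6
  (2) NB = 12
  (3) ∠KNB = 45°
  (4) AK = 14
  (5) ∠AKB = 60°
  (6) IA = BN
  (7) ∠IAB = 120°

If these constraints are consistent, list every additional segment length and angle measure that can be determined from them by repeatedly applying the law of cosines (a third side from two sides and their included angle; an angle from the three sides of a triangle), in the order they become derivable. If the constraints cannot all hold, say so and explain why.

The constraints are consistent. Derivable facts, in order:
After 1 step:
- KB ≈ 8.84
After 2 steps:
- BA ≈ 12.26
- ∠BKN = 106.32°
- ∠KBN = 28.68°
After 3 steps:
- BI ≈ 21.01
- ∠ABK = 81.36°
- ∠BAK = 38.64°
After 4 steps:
- ∠ABI = 29.64°
- ∠AIB = 30.36°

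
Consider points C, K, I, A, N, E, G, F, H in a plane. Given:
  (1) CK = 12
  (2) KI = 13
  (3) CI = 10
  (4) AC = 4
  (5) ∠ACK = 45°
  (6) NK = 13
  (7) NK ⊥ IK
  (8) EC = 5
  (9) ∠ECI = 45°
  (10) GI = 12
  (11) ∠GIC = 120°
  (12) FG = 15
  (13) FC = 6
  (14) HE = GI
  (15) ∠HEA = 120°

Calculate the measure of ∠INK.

Step 1: By the law of cosines on triangle NKI: NI² = 13² + 13² − 2·13·13·cos(90°) = 338, so NI = 13·√2.
Step 2: By the inverse law of cosines on triangle INK: cos(∠INK) = ((13·√2)² + 13² − 13²) / (2·13·√2·13) = 338/478 = 0.7071, so ∠INK = 45°.

Therefore, the measure of angle ∠INK = 45°.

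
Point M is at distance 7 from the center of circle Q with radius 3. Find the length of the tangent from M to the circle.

The tangent, radius, and line from the external point to the center form a right triangle.
The right angle is where the tangent meets the radius.
By the Pythagorean theorem: tangent² + 3² = 7²
tangent² = 49 - 9 = 40
tangent = 2*sqrt(10)

2*sqrt(10)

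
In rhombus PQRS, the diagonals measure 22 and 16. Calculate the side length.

In a rhombus, the diagonals bisect each other perpendicularly, creating four congruent right triangles.
Each triangle has legs 11 (half of 22) and 8 (half of 16).
The hypotenuse of each right triangle is a side of the rhombus:
side = sqrt(11^2 + 8^2) = sqrt(185)

sqrt(185)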